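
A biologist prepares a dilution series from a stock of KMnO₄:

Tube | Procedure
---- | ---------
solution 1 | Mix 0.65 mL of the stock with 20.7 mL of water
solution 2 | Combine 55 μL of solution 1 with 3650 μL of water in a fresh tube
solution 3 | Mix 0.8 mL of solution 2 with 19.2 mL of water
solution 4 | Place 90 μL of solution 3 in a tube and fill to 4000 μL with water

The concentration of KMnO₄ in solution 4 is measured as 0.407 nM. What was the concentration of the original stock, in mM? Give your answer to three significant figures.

Step 1: 0.65 mL + 20.7 mL = 21.35 mL total → factor 21.35/0.65 = 32.846
Step 2: 55 μL + 3650 μL = 3705 μL total → factor 3705/55 = 67.364
Step 3: 0.8 mL + 19.2 mL = 20 mL total → factor 20/0.8 = 25
Step 4: 90 μL brought to 4000 μL → factor 4000/90 = 44.444
Overall dilution factor = 32.846 × 67.364 × 25 × 44.444 = 2.4585 × 10^6
Stock = 0.407 nM × 2.4585 × 10^6 = 1.001 × 10^6 nM = 1.00 mM

1.00 mM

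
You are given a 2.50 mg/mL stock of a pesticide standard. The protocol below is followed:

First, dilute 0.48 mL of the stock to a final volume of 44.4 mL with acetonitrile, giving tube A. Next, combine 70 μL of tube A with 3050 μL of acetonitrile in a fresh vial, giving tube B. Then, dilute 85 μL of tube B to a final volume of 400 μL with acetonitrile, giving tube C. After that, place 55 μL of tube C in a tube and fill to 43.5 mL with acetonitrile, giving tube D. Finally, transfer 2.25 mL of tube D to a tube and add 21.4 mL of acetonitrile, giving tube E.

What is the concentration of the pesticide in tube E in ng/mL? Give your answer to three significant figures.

0.0155 ng/mL

Step 1: 0.48 mL brought to 44.4 mL → factor 44.4/0.48 = 92.5
Step 2: 70 μL + 3050 μL = 3120 μL total → factor 3120/70 = 44.571
Step 3: 85 μL brought to 400 μL → factor 400/85 = 4.7059
Step 4: 55 μL brought to 43.5 mL → factor 43500/55 = 790.91
Step 5: 2.25 mL + 21.4 mL = 23.65 mL total → factor 23.65/2.25 = 10.511
Overall dilution factor = 92.5 × 44.571 × 4.7059 × 790.91 × 10.511 = 1.6129 × 10^8
Final = 2.50 mg/mL / 1.6129 × 10^8 = 1.550 × 10^-8 mg/mL = 0.0155 ng/mL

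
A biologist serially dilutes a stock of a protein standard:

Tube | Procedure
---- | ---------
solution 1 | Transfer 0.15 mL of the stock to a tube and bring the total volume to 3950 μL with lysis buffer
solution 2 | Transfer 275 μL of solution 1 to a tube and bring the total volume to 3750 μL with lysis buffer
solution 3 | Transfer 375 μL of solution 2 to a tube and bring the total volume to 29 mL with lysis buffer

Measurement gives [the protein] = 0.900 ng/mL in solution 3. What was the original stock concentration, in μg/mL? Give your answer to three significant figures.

Step 1: 0.15 mL brought to 3950 μL → factor 3.95/0.15 = 26.333
Step 2: 275 μL brought to 3750 μL → factor 3750/275 = 13.636
Step 3: 375 μL brought to 29 mL → factor 29000/375 = 77.333
Overall dilution factor = 26.333 × 13.636 × 77.333 = 27770
Stock = 0.900 ng/mL × 27770 = 2.499 × 10^4 ng/mL = 25.0 μg/mL

25.0 μg/mL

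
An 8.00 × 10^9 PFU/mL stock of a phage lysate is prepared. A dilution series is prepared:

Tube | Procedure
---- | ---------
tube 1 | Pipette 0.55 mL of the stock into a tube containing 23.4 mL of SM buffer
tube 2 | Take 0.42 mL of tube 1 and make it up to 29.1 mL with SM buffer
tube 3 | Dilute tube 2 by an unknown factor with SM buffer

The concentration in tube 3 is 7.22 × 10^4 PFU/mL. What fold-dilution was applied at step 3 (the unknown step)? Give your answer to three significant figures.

Step 1: 0.55 mL + 23.4 mL = 23.95 mL total → factor 23.95/0.55 = 43.545
Step 2: 0.42 mL brought to 29.1 mL → factor 29.1/0.42 = 69.286
Step 3: unknown factor x
Product of known-step factors = 3017.1
Overall factor = 8.00 × 10^9 PFU/mL / (7.22 × 10^4 PFU/mL) = 1.108 × 10^5
x = 1.108 × 10^5 / 3017.1 = 36.7

36.7-fold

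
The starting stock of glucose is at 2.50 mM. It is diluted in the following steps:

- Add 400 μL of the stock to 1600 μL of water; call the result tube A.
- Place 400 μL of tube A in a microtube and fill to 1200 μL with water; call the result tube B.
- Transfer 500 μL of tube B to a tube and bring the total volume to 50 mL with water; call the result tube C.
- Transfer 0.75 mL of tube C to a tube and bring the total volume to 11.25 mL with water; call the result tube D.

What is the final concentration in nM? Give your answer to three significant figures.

Step 1: 400 μL + 1600 μL = 2000 μL total → factor 2000/400 = 5
Step 2: 400 μL brought to 1200 μL → factor 1200/400 = 3
Step 3: 500 μL brought to 50 mL → factor 50000/500 = 100
Step 4: 0.75 mL brought to 11.25 mL → factor 11.25/0.75 = 15
Overall dilution factor = 5 × 3 × 100 × 15 = 22500
Final = 2.50 mM / 22500 = 0.0001111 mM = 111 nM

111 nM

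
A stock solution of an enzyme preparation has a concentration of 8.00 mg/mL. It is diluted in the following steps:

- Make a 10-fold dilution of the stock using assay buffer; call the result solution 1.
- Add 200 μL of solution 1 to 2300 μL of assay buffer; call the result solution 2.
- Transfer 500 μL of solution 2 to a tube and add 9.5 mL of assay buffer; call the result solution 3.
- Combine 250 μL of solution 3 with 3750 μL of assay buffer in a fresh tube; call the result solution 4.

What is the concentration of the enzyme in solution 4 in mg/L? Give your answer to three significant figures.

0.200 mg/L

Step 1: 10-fold → factor 10
Step 2: 200 μL + 2300 μL = 2500 μL total → factor 2500/200 = 12.5
Step 3: 500 μL + 9.5 mL = 10000 μL total → factor 10000/500 = 20
Step 4: 250 μL + 3750 μL = 4000 μL total → factor 4000/250 = 16
Dilution factor through solution 4 = 10 × 12.5 × 20 × 16 = 40000
[solution 4] = 8.00 mg/mL / 40000 = 0.0002000 mg/mL = 0.200 mg/L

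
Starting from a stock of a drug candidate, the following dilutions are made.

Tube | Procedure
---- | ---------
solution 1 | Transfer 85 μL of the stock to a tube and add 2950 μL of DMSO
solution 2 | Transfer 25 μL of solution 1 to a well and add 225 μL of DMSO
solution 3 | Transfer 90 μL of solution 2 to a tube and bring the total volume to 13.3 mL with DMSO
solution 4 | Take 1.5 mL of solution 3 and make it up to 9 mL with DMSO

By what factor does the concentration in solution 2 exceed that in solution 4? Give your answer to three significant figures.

887

Step 1: 85 μL + 2950 μL = 3035 μL total → factor 3035/85 = 35.706
Step 2: 25 μL + 225 μL = 250 μL total → factor 250/25 = 10
Step 3: 90 μL brought to 13.3 mL → factor 13300/90 = 147.78
Step 4: 1.5 mL brought to 9 mL → factor 9/1.5 = 6
Dilution factor to solution 2 = 357.06; to solution 4 = 3.1659 × 10^5
[solution 2]/[solution 4] = (factor to solution 4)/(factor to solution 2) = 3.1659 × 10^5/357.06 = 887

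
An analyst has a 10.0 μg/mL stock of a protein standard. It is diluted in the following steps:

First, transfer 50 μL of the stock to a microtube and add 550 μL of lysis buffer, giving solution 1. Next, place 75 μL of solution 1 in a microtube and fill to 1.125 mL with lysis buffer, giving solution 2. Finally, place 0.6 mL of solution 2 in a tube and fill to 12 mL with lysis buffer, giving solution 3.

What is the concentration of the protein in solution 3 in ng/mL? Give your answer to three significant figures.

Step 1: 50 μL + 550 μL = 600 μL total → factor 600/50 = 12
Step 2: 75 μL brought to 1.125 mL → factor 1125/75 = 15
Step 3: 0.6 mL brought to 12 mL → factor 12/0.6 = 20
Dilution factor through solution 3 = 12 × 15 × 20 = 3600
[solution 3] = 10.0 μg/mL / 3600 = 0.002778 μg/mL = 2.78 ng/mL

2.78 ng/mL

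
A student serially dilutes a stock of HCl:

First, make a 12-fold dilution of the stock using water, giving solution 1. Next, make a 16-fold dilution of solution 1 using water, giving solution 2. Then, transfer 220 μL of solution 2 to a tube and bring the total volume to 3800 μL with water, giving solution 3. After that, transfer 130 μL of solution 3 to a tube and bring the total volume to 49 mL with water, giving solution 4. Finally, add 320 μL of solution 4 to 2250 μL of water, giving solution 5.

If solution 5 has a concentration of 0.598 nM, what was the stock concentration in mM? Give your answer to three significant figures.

6.00 mM

Step 1: 12-fold → factor 12
Step 2: 16-fold → factor 16
Step 3: 220 μL brought to 3800 μL → factor 3800/220 = 17.273
Step 4: 130 μL brought to 49 mL → factor 49000/130 = 376.92
Step 5: 320 μL + 2250 μL = 2570 μL total → factor 2570/320 = 8.0312
Overall dilution factor = 12 × 16 × 17.273 × 376.92 × 8.0312 = 1.0039 × 10^7
Stock = 0.598 nM × 1.0039 × 10^7 = 6.003 × 10^6 nM = 6.00 mM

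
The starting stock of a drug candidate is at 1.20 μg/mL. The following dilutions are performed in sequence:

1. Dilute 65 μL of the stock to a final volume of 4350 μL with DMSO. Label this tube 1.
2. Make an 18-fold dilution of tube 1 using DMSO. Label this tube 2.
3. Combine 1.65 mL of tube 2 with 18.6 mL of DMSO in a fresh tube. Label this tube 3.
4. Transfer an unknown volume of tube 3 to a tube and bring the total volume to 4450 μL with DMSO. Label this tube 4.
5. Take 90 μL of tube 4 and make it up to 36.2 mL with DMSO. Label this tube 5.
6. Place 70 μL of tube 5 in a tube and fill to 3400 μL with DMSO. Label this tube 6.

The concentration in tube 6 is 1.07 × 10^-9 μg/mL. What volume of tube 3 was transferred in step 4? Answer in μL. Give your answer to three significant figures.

1.15 × 10^3 μL

Step 1: 65 μL brought to 4350 μL → factor 4350/65 = 66.923
Step 2: 18-fold → factor 18
Step 3: 1.65 mL + 18.6 mL = 20.25 mL total → factor 20.25/1.65 = 12.273
Step 4: v brought to 4450 μL → factor = 4450 μL/v
Step 5: 90 μL brought to 36.2 mL → factor 36200/90 = 402.22
Step 6: 70 μL brought to 3400 μL → factor 3400/70 = 48.571
Product of known-step factors = 2.8883 × 10^8
Overall factor = 1.20 μg/mL / (1.07 × 10^-9 μg/mL) = 1.1215 × 10^9
Step-4 factor = 1.1215 × 10^9 / 2.8883 × 10^8 = 3.8829
v = 4450 μL / 3.8829 = 1.15 × 10^3 μL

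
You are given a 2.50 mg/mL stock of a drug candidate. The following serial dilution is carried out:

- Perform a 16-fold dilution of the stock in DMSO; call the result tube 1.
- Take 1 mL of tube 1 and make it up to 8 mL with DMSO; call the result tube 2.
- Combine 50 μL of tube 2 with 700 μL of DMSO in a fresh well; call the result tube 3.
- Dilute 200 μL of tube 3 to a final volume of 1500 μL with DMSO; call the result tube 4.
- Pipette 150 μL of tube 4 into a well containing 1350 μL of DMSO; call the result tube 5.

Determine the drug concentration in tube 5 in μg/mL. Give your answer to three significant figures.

Step 1: 16-fold → factor 16
Step 2: 1 mL brought to 8 mL → factor 8/1 = 8
Step 3: 50 μL + 700 μL = 750 μL total → factor 750/50 = 15
Step 4: 200 μL brought to 1500 μL → factor 1500/200 = 7.5
Step 5: 150 μL + 1350 μL = 1500 μL total → factor 1500/150 = 10
Overall dilution factor = 16 × 8 × 15 × 7.5 × 10 = 1.44 × 10^5
Final = 2.50 mg/mL / 1.44 × 10^5 = 1.736 × 10^-5 mg/mL = 0.0174 μg/mL

0.0174 μg/mL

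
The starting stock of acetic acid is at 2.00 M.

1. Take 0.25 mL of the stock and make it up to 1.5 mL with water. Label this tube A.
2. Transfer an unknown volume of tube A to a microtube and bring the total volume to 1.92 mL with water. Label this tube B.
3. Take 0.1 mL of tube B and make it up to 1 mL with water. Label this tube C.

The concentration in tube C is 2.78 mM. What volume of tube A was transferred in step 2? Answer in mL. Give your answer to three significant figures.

0.160 mL

Step 1: 0.25 mL brought to 1.5 mL → factor 1.5/0.25 = 6
Step 2: v brought to 1.92 mL → factor = 1.92 mL/v
Step 3: 0.1 mL brought to 1 mL → factor 1/0.1 = 10
Product of known-step factors = 60
Overall factor = 2.00 M / (2.78 mM) = 719.42
Step-2 factor = 719.42 / 60 = 11.99
v = 1.92 mL / 11.99 = 0.160 mL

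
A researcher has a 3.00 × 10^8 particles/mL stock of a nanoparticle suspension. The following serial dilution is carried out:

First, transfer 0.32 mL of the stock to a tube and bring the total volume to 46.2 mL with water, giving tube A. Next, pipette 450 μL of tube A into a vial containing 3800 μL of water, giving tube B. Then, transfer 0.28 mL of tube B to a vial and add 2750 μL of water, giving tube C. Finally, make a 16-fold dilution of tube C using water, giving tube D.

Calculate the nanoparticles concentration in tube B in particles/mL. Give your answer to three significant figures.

Step 1: 0.32 mL brought to 46.2 mL → factor 46.2/0.32 = 144.38
Step 2: 450 μL + 3800 μL = 4250 μL total → factor 4250/450 = 9.4444
Dilution factor through tube B = 144.38 × 9.4444 = 1363.5
[tube B] = 3.00 × 10^8 particles/mL / 1363.5 = 2.20 × 10^5 particles/mL

2.20 × 10^5 particles/mL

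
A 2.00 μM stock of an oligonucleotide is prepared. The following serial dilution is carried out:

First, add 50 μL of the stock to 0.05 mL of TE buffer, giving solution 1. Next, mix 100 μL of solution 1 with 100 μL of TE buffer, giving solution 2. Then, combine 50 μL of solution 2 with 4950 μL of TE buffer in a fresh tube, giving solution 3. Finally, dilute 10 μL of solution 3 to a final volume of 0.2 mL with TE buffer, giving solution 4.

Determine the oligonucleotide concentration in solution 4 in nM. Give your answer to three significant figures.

0.250 nM

Step 1: 50 μL + 0.05 mL = 100 μL total → factor 100/50 = 2
Step 2: 100 μL + 100 μL = 200 μL total → factor 200/100 = 2
Step 3: 50 μL + 4950 μL = 5000 μL total → factor 5000/50 = 100
Step 4: 10 μL brought to 0.2 mL → factor 200/10 = 20
Overall dilution factor = 2 × 2 × 100 × 20 = 8000
Final = 2.00 μM / 8000 = 0.0002500 μM = 0.250 nM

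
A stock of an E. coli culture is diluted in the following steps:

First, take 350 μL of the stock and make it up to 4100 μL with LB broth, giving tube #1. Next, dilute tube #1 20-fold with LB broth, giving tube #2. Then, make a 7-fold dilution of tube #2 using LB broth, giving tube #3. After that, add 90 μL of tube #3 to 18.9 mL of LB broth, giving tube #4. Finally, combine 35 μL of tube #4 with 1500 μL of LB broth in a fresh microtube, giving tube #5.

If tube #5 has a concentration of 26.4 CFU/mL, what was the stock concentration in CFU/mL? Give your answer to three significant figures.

Step 1: 350 μL brought to 4100 μL → factor 4100/350 = 11.714
Step 2: 20-fold → factor 20
Step 3: 7-fold → factor 7
Step 4: 90 μL + 18.9 mL = 18990 μL total → factor 18990/90 = 211
Step 5: 35 μL + 1500 μL = 1535 μL total → factor 1535/35 = 43.857
Overall dilution factor = 11.714 × 20 × 7 × 211 × 43.857 = 1.5176 × 10^7
Stock = 26.4 CFU/mL × 1.5176 × 10^7 = 4.01 × 10^8 CFU/mL

4.01 × 10^8 CFU/mL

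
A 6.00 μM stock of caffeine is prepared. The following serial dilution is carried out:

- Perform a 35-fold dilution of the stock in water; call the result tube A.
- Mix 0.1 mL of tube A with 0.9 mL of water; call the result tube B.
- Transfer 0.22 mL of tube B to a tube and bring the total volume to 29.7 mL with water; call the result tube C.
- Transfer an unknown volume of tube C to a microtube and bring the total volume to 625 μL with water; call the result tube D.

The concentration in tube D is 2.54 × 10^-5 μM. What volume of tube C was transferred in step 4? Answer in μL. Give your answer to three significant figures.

125 μL

Step 1: 35-fold → factor 35
Step 2: 0.1 mL + 0.9 mL = 1 mL total → factor 1/0.1 = 10
Step 3: 0.22 mL brought to 29.7 mL → factor 29.7/0.22 = 135
Step 4: v brought to 625 μL → factor = 625 μL/v
Product of known-step factors = 47250
Overall factor = 6.00 μM / (2.54 × 10^-5 μM) = 2.3622 × 10^5
Step-4 factor = 2.3622 × 10^5 / 47250 = 4.9994
v = 625 μL / 4.9994 = 125 μL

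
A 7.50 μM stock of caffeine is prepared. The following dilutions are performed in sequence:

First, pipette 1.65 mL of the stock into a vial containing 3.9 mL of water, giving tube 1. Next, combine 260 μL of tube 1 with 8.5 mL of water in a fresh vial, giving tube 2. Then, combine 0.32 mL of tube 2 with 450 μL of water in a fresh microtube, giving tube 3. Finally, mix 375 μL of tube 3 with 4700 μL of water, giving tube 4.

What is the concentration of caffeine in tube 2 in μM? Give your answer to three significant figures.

0.0662 μM

Step 1: 1.65 mL + 3.9 mL = 5.55 mL total → factor 5.55/1.65 = 3.3636
Step 2: 260 μL + 8.5 mL = 8760 μL total → factor 8760/260 = 33.692
Dilution factor through tube 2 = 3.3636 × 33.692 = 113.33
[tube 2] = 7.50 μM / 113.33 = 0.0662 μM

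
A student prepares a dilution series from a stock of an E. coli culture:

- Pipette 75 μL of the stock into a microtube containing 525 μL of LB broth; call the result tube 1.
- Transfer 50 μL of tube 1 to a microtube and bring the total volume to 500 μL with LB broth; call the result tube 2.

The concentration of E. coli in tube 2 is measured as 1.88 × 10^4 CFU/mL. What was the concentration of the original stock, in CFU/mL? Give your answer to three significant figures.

1.50 × 10^6 CFU/mL

Step 1: 75 μL + 525 μL = 600 μL total → factor 600/75 = 8
Step 2: 50 μL brought to 500 μL → factor 500/50 = 10
Overall dilution factor = 8 × 10 = 80
Stock = 1.88 × 10^4 CFU/mL × 80 = 1.50 × 10^6 CFU/mL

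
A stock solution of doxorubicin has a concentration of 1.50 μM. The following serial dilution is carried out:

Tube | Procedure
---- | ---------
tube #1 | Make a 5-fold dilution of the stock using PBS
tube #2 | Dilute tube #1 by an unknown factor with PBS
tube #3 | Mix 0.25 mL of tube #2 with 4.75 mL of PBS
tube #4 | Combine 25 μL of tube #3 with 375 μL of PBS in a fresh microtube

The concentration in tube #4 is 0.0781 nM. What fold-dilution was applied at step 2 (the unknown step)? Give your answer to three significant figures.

Step 1: 5-fold → factor 5
Step 2: unknown factor x
Step 3: 0.25 mL + 4.75 mL = 5 mL total → factor 5/0.25 = 20
Step 4: 25 μL + 375 μL = 400 μL total → factor 400/25 = 16
Product of known-step factors = 1600
Overall factor = 1.50 μM / (0.0781 nM) = 19206
x = 19206 / 1600 = 12.0

12.0-fold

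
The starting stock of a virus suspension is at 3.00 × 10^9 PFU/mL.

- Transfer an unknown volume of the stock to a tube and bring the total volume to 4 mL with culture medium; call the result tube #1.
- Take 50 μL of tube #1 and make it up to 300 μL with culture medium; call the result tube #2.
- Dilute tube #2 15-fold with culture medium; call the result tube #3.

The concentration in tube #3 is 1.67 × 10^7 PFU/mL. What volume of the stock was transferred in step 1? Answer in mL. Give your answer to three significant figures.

2.00 mL

Step 1: v brought to 4 mL → factor = 4 mL/v
Step 2: 50 μL brought to 300 μL → factor 300/50 = 6
Step 3: 15-fold → factor 15
Product of known-step factors = 90
Overall factor = 3.00 × 10^9 PFU/mL / (1.67 × 10^7 PFU/mL) = 179.64
Step-1 factor = 179.64 / 90 = 1.996
v = 4 mL / 1.996 = 2.00 mL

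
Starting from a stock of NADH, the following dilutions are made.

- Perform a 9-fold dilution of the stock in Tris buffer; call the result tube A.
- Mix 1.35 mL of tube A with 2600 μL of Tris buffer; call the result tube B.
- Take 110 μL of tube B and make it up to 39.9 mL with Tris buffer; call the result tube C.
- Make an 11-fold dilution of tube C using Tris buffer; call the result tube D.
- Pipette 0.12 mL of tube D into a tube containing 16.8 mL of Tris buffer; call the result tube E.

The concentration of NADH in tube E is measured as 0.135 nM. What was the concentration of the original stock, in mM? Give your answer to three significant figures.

Step 1: 9-fold → factor 9
Step 2: 1.35 mL + 2600 μL = 3.95 mL total → factor 3.95/1.35 = 2.9259
Step 3: 110 μL brought to 39.9 mL → factor 39900/110 = 362.73
Step 4: 11-fold → factor 11
Step 5: 0.12 mL + 16.8 mL = 16.92 mL total → factor 16.92/0.12 = 141
Overall dilution factor = 9 × 2.9259 × 362.73 × 11 × 141 = 1.4815 × 10^7
Stock = 0.135 nM × 1.4815 × 10^7 = 2.000 × 10^6 nM = 2.00 mM

2.00 mM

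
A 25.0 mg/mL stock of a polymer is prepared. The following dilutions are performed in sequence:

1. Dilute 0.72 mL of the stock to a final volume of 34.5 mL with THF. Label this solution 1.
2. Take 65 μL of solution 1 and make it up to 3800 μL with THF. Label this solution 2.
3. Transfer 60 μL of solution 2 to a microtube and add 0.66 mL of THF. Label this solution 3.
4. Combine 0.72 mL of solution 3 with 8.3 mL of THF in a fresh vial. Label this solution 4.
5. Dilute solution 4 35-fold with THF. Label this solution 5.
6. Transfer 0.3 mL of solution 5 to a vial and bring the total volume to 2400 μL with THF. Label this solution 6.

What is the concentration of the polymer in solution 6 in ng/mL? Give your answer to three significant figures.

0.212 ng/mL

Step 1: 0.72 mL brought to 34.5 mL → factor 34.5/0.72 = 47.917
Step 2: 65 μL brought to 3800 μL → factor 3800/65 = 58.462
Step 3: 60 μL + 0.66 mL = 720 μL total → factor 720/60 = 12
Step 4: 0.72 mL + 8.3 mL = 9.02 mL total → factor 9.02/0.72 = 12.528
Step 5: 35-fold → factor 35
Step 6: 0.3 mL brought to 2400 μL → factor 2.4/0.3 = 8
Overall dilution factor = 47.917 × 58.462 × 12 × 12.528 × 35 × 8 = 1.1792 × 10^8
Final = 25.0 mg/mL / 1.1792 × 10^8 = 2.120 × 10^-7 mg/mL = 0.212 ng/mL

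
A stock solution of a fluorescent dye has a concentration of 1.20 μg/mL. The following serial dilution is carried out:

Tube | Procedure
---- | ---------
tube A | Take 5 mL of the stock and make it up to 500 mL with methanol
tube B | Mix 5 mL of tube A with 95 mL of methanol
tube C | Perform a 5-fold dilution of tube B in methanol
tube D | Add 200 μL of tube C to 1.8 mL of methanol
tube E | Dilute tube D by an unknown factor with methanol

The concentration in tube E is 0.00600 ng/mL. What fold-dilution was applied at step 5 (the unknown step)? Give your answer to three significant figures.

Step 1: 5 mL brought to 500 mL → factor 500/5 = 100
Step 2: 5 mL + 95 mL = 100 mL total → factor 100/5 = 20
Step 3: 5-fold → factor 5
Step 4: 200 μL + 1.8 mL = 2000 μL total → factor 2000/200 = 10
Step 5: unknown factor x
Product of known-step factors = 1 × 10^5
Overall factor = 1.20 μg/mL / (0.00600 ng/mL) = 2 × 10^5
x = 2 × 10^5 / 1 × 10^5 = 2.00

2.00-fold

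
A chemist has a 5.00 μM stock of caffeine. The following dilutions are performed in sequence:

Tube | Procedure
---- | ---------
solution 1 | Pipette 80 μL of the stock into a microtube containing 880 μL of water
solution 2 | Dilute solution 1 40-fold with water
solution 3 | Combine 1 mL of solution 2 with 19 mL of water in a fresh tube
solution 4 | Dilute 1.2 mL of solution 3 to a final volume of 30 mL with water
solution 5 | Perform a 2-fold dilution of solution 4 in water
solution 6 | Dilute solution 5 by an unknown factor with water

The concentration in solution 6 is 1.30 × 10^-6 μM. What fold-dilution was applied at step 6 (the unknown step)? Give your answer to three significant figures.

8.01-fold

Step 1: 80 μL + 880 μL = 960 μL total → factor 960/80 = 12
Step 2: 40-fold → factor 40
Step 3: 1 mL + 19 mL = 20 mL total → factor 20/1 = 20
Step 4: 1.2 mL brought to 30 mL → factor 30/1.2 = 25
Step 5: 2-fold → factor 2
Step 6: unknown factor x
Product of known-step factors = 4.8 × 10^5
Overall factor = 5.00 μM / (1.30 × 10^-6 μM) = 3.8462 × 10^6
x = 3.8462 × 10^6 / 4.8 × 10^5 = 8.01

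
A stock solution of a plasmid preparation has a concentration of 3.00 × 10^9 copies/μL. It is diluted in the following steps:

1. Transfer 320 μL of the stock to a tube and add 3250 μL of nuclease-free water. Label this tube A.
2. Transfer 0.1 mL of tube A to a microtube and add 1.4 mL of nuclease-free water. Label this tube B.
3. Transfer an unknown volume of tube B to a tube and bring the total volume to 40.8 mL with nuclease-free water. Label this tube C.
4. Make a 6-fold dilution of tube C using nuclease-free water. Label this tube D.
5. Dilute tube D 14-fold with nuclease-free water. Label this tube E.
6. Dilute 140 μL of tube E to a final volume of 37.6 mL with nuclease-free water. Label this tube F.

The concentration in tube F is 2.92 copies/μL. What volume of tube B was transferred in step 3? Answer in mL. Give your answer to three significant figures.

Step 1: 320 μL + 3250 μL = 3570 μL total → factor 3570/320 = 11.156
Step 2: 0.1 mL + 1.4 mL = 1.5 mL total → factor 1.5/0.1 = 15
Step 3: v brought to 40.8 mL → factor = 40.8 mL/v
Step 4: 6-fold → factor 6
Step 5: 14-fold → factor 14
Step 6: 140 μL brought to 37.6 mL → factor 37600/140 = 268.57
Product of known-step factors = 3.7753 × 10^6
Overall factor = 3.00 × 10^9 copies/μL / (2.92 copies/μL) = 1.0274 × 10^9
Step-3 factor = 1.0274 × 10^9 / 3.7753 × 10^6 = 272.14
v = 40.8 mL / 272.14 = 0.150 mL

0.150 mL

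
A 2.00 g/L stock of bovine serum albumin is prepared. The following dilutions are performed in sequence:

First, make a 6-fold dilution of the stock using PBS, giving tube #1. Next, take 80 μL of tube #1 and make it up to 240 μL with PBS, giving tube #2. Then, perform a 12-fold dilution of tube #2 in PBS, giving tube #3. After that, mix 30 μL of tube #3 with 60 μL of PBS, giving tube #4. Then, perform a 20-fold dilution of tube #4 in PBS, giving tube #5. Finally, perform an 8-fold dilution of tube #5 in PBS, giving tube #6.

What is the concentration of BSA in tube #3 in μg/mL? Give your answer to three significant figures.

9.26 μg/mL

Step 1: 6-fold → factor 6
Step 2: 80 μL brought to 240 μL → factor 240/80 = 3
Step 3: 12-fold → factor 12
Dilution factor through tube #3 = 6 × 3 × 12 = 216
[tube #3] = 2.00 g/L / 216 = 0.009259 g/L = 9.26 μg/mL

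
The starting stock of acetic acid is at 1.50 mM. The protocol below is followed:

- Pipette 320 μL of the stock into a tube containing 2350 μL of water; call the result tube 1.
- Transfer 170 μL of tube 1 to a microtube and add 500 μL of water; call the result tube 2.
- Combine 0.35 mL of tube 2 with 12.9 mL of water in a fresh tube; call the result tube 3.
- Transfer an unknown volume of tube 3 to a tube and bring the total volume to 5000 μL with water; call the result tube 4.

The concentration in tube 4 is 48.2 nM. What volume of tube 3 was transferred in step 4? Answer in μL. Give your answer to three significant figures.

Step 1: 320 μL + 2350 μL = 2670 μL total → factor 2670/320 = 8.3438
Step 2: 170 μL + 500 μL = 670 μL total → factor 670/170 = 3.9412
Step 3: 0.35 mL + 12.9 mL = 13.25 mL total → factor 13.25/0.35 = 37.857
Step 4: v brought to 5000 μL → factor = 5000 μL/v
Product of known-step factors = 1244.9
Overall factor = 1.50 mM / (48.2 nM) = 31120
Step-4 factor = 31120 / 1244.9 = 24.998
v = 5000 μL / 24.998 = 200 μL

200 μL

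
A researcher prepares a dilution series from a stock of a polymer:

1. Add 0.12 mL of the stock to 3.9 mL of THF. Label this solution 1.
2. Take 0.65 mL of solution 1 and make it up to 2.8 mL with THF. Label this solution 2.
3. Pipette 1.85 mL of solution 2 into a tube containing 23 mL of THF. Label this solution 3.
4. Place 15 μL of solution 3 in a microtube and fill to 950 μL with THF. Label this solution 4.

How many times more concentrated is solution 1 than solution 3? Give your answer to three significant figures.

57.9

Step 1: 0.12 mL + 3.9 mL = 4.02 mL total → factor 4.02/0.12 = 33.5
Step 2: 0.65 mL brought to 2.8 mL → factor 2.8/0.65 = 4.3077
Step 3: 1.85 mL + 23 mL = 24.85 mL total → factor 24.85/1.85 = 13.432
Dilution factor to solution 1 = 33.5; to solution 3 = 1938.4
[solution 1]/[solution 3] = (factor to solution 3)/(factor to solution 1) = 1938.4/33.5 = 57.9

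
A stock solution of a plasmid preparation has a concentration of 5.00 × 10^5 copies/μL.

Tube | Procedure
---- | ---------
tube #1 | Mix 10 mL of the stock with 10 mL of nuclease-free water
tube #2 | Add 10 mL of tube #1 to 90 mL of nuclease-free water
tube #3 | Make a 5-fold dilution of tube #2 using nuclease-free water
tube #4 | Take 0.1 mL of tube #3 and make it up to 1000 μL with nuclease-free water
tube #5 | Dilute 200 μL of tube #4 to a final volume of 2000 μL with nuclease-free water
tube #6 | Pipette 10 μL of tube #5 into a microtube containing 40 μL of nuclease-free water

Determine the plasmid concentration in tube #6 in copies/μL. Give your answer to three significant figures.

10.0 copies/μL

Step 1: 10 mL + 10 mL = 20 mL total → factor 20/10 = 2
Step 2: 10 mL + 90 mL = 100 mL total → factor 100/10 = 10
Step 3: 5-fold → factor 5
Step 4: 0.1 mL brought to 1000 μL → factor 1/0.1 = 10
Step 5: 200 μL brought to 2000 μL → factor 2000/200 = 10
Step 6: 10 μL + 40 μL = 50 μL total → factor 50/10 = 5
Overall dilution factor = 2 × 10 × 5 × 10 × 10 × 5 = 50000
Final = 5.00 × 10^5 copies/μL / 50000 = 10.0 copies/μL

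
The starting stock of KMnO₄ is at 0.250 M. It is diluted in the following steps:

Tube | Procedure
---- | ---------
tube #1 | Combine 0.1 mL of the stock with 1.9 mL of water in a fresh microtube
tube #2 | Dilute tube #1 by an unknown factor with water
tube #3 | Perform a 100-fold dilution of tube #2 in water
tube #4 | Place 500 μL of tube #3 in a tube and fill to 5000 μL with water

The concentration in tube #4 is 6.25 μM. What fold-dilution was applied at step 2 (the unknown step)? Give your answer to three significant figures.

2.00-fold

Step 1: 0.1 mL + 1.9 mL = 2 mL total → factor 2/0.1 = 20
Step 2: unknown factor x
Step 3: 100-fold → factor 100
Step 4: 500 μL brought to 5000 μL → factor 5000/500 = 10
Product of known-step factors = 20000
Overall factor = 0.250 M / (6.25 μM) = 40000
x = 40000 / 20000 = 2.00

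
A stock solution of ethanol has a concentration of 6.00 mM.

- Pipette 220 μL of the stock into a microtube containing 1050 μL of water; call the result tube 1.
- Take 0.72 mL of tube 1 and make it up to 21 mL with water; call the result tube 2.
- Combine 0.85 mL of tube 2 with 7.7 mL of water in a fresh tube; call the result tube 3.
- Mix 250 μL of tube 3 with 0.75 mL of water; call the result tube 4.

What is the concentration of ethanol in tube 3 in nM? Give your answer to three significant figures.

Step 1: 220 μL + 1050 μL = 1270 μL total → factor 1270/220 = 5.7727
Step 2: 0.72 mL brought to 21 mL → factor 21/0.72 = 29.167
Step 3: 0.85 mL + 7.7 mL = 8.55 mL total → factor 8.55/0.85 = 10.059
Dilution factor through tube 3 = 5.7727 × 29.167 × 10.059 = 1693.6
[tube 3] = 6.00 mM / 1693.6 = 0.003543 mM = 3.54 × 10^3 nM

3.54 × 10^3 nM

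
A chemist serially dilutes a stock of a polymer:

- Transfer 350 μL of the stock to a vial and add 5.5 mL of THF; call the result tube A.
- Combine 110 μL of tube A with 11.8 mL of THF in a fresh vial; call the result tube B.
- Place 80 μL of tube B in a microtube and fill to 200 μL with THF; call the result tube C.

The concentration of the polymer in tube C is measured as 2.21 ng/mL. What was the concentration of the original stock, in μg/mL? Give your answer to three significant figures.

10.0 μg/mL

Step 1: 350 μL + 5.5 mL = 5850 μL total → factor 5850/350 = 16.714
Step 2: 110 μL + 11.8 mL = 11910 μL total → factor 11910/110 = 108.27
Step 3: 80 μL brought to 200 μL → factor 200/80 = 2.5
Overall dilution factor = 16.714 × 108.27 × 2.5 = 4524.3
Stock = 2.21 ng/mL × 4524.3 = 9999 ng/mL = 10.0 μg/mL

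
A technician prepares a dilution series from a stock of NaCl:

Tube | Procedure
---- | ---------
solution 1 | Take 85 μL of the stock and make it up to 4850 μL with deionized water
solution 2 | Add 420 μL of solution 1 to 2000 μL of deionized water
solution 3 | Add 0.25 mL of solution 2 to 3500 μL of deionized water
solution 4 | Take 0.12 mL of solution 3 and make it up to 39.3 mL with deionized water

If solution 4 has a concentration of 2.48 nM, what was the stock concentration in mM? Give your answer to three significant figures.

Step 1: 85 μL brought to 4850 μL → factor 4850/85 = 57.059
Step 2: 420 μL + 2000 μL = 2420 μL total → factor 2420/420 = 5.7619
Step 3: 0.25 mL + 3500 μL = 3.75 mL total → factor 3.75/0.25 = 15
Step 4: 0.12 mL brought to 39.3 mL → factor 39.3/0.12 = 327.5
Overall dilution factor = 57.059 × 5.7619 × 15 × 327.5 = 1.6151 × 10^6
Stock = 2.48 nM × 1.6151 × 10^6 = 4.005 × 10^6 nM = 4.01 mM

4.01 mM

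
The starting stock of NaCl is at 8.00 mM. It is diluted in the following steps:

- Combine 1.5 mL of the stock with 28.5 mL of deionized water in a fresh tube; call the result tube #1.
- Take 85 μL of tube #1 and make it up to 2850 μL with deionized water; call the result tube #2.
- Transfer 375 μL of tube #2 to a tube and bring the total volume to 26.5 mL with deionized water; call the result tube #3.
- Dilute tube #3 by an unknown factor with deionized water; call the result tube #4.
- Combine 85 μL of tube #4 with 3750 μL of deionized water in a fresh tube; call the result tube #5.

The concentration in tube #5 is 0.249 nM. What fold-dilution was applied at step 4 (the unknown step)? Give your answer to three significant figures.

Step 1: 1.5 mL + 28.5 mL = 30 mL total → factor 30/1.5 = 20
Step 2: 85 μL brought to 2850 μL → factor 2850/85 = 33.529
Step 3: 375 μL brought to 26.5 mL → factor 26500/375 = 70.667
Step 4: unknown factor x
Step 5: 85 μL + 3750 μL = 3835 μL total → factor 3835/85 = 45.118
Product of known-step factors = 2.138 × 10^6
Overall factor = 8.00 mM / (0.249 nM) = 3.2129 × 10^7
x = 3.2129 × 10^7 / 2.138 × 10^6 = 15.0

15.0-fold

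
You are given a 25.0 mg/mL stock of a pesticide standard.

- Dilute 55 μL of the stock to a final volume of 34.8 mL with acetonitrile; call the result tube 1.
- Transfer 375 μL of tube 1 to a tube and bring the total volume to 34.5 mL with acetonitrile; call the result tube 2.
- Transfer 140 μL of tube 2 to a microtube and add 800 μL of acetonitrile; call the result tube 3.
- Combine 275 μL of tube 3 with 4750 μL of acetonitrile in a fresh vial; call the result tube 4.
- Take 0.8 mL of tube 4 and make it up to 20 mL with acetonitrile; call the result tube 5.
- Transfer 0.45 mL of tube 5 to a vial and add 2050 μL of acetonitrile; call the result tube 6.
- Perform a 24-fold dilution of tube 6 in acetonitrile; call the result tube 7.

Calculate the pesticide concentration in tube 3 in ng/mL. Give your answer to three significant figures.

64.0 ng/mL

Step 1: 55 μL brought to 34.8 mL → factor 34800/55 = 632.73
Step 2: 375 μL brought to 34.5 mL → factor 34500/375 = 92
Step 3: 140 μL + 800 μL = 940 μL total → factor 940/140 = 6.7143
Dilution factor through tube 3 = 632.73 × 92 × 6.7143 = 3.9084 × 10^5
[tube 3] = 25.0 mg/mL / 3.9084 × 10^5 = 6.396 × 10^-5 mg/mL = 64.0 ng/mL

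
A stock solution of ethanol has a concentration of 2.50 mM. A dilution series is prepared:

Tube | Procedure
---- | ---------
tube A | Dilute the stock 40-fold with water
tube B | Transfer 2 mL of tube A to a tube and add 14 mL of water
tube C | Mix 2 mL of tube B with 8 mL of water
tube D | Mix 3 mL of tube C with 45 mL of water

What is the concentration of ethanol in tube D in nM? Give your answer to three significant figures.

97.7 nM

Step 1: 40-fold → factor 40
Step 2: 2 mL + 14 mL = 16 mL total → factor 16/2 = 8
Step 3: 2 mL + 8 mL = 10 mL total → factor 10/2 = 5
Step 4: 3 mL + 45 mL = 48 mL total → factor 48/3 = 16
Overall dilution factor = 40 × 8 × 5 × 16 = 25600
Final = 2.50 mM / 25600 = 9.766 × 10^-5 mM = 97.7 nM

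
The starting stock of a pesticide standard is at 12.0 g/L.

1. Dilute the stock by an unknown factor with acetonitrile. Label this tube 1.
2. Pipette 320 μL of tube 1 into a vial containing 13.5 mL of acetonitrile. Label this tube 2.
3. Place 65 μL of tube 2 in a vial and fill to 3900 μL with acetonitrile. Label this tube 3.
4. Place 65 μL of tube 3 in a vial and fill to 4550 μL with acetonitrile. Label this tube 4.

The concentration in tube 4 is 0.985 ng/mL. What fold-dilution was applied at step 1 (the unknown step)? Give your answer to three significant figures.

Step 1: unknown factor x
Step 2: 320 μL + 13.5 mL = 13820 μL total → factor 13820/320 = 43.188
Step 3: 65 μL brought to 3900 μL → factor 3900/65 = 60
Step 4: 65 μL brought to 4550 μL → factor 4550/65 = 70
Product of known-step factors = 1.8139 × 10^5
Overall factor = 12.0 g/L / (0.985 ng/mL) = 1.2183 × 10^7
x = 1.2183 × 10^7 / 1.8139 × 10^5 = 67.2

67.2-fold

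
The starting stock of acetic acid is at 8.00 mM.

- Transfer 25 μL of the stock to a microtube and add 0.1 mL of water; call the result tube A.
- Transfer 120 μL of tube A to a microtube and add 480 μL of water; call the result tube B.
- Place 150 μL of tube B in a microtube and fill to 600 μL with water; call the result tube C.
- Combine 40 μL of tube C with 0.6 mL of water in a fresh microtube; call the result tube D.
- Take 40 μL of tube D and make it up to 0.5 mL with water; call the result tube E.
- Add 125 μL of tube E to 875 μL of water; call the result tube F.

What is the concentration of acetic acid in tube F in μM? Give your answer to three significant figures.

0.0500 μM

Step 1: 25 μL + 0.1 mL = 125 μL total → factor 125/25 = 5
Step 2: 120 μL + 480 μL = 600 μL total → factor 600/120 = 5
Step 3: 150 μL brought to 600 μL → factor 600/150 = 4
Step 4: 40 μL + 0.6 mL = 640 μL total → factor 640/40 = 16
Step 5: 40 μL brought to 0.5 mL → factor 500/40 = 12.5
Step 6: 125 μL + 875 μL = 1000 μL total → factor 1000/125 = 8
Overall dilution factor = 5 × 5 × 4 × 16 × 12.5 × 8 = 1.6 × 10^5
Final = 8.00 mM / 1.6 × 10^5 = 5.000 × 10^-5 mM = 0.0500 μM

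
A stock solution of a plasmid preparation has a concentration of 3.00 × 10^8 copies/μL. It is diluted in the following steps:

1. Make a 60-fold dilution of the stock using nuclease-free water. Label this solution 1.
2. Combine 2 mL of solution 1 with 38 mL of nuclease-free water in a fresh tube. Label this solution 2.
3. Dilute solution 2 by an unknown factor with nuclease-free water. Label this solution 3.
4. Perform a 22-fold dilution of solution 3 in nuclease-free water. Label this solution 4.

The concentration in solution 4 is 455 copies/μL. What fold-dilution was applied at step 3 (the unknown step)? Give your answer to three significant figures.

25.0-fold

Step 1: 60-fold → factor 60
Step 2: 2 mL + 38 mL = 40 mL total → factor 40/2 = 20
Step 3: unknown factor x
Step 4: 22-fold → factor 22
Product of known-step factors = 26400
Overall factor = 3.00 × 10^8 copies/μL / (455 copies/μL) = 6.5934 × 10^5
x = 6.5934 × 10^5 / 26400 = 25.0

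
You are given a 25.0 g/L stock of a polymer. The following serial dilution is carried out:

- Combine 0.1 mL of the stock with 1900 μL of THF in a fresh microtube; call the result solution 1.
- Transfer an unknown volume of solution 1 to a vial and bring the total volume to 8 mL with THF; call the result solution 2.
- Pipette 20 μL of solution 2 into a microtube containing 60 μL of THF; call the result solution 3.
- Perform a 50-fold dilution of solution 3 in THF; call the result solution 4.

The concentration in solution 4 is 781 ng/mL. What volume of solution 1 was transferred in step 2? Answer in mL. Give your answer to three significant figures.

Step 1: 0.1 mL + 1900 μL = 2 mL total → factor 2/0.1 = 20
Step 2: v brought to 8 mL → factor = 8 mL/v
Step 3: 20 μL + 60 μL = 80 μL total → factor 80/20 = 4
Step 4: 50-fold → factor 50
Product of known-step factors = 4000
Overall factor = 25.0 g/L / (781 ng/mL) = 32010
Step-2 factor = 32010 / 4000 = 8.0026
v = 8 mL / 8.0026 = 1.00 mL

1.00 mL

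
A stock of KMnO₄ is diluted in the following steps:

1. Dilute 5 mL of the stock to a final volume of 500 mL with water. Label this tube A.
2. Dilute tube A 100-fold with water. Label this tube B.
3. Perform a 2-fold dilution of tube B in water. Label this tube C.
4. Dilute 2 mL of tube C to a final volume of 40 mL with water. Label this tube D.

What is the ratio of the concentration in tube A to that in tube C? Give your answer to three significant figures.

200

Step 1: 5 mL brought to 500 mL → factor 500/5 = 100
Step 2: 100-fold → factor 100
Step 3: 2-fold → factor 2
Dilution factor to tube A = 100; to tube C = 20000
[tube A]/[tube C] = (factor to tube C)/(factor to tube A) = 20000/100 = 200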